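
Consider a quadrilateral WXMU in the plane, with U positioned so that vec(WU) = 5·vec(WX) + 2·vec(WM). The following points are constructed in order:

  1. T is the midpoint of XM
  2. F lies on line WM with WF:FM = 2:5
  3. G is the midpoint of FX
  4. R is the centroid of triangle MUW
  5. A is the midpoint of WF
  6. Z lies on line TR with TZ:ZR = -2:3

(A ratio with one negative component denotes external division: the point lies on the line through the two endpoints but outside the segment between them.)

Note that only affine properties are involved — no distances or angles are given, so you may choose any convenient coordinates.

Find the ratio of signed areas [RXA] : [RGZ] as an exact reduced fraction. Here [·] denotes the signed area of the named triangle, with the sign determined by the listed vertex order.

Set W = (0, 0), X = (1, 0), M = (0, 1), U = (5, 2); any affine frame gives the same invariant.
1. T is the midpoint of XM ⇒ T = (1/2, 1/2)
2. F lies on line WM with WF:FM = 2:5 ⇒ F = (0, 2/7)
3. G is the midpoint of FX ⇒ G = (1/2, 1/7)
4. R is the centroid of triangle MUW ⇒ R = (5/3, 1)
5. A is the midpoint of WF ⇒ A = (0, 1/7)
6. Z lies on line TR with TZ:ZR = -2:3 ⇒ Z = (-11/6, -1/2)
2·[RXA] = -23/21, 2·[RGZ] = -5/4
[RXA]:[RGZ] = -23/21:-5/4 = 92/105

[RXA]:[RGZ] = 92/105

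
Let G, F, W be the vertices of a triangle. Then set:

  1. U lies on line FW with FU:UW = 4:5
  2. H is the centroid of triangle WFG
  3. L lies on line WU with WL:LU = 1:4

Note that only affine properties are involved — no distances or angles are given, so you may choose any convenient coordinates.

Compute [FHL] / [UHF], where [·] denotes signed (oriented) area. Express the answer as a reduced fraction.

[FHL]:[UHF] = -2

Set G = (0, 0), F = (1, 0), W = (0, 1); any affine frame gives the same invariant.
1. U lies on line FW with FU:UW = 4:5 ⇒ U = (5/9, 4/9)
2. H is the centroid of triangle WFG ⇒ H = (1/3, 1/3)
3. L lies on line WU with WL:LU = 1:4 ⇒ L = (1/9, 8/9)
2·[FHL] = -8/27, 2·[UHF] = 4/27
[FHL]:[UHF] = -8/27:4/27 = -2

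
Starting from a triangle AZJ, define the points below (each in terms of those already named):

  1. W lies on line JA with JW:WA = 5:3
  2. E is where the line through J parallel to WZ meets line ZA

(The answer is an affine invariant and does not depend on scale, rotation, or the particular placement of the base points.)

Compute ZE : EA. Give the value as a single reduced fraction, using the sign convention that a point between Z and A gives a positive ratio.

Assign A = (0, 0), Z = (1, 0), J = (0, 1) — the answer is frame-independent, so this choice is without loss of generality.
1. W lies on line JA with JW:WA = 5:3 ⇒ W = (0, 3/8)
2. E is where the line through J parallel to WZ meets line ZA ⇒ E = (8/3, 0)
E = Z + t·(A−Z) with t = -5/3, so ZE:EA = t:(1−t) = -5/3:8/3

ZE:EA = -5/8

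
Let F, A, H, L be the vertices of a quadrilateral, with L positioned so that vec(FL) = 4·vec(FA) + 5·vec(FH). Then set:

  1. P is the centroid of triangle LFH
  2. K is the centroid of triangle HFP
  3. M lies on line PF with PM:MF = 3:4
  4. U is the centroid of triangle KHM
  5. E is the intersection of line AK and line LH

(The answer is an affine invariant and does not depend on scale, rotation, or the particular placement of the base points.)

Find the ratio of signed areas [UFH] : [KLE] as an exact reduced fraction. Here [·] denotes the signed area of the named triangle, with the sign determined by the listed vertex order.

[UFH]:[KLE] = -19/78

Assign F = (0, 0), A = (1, 0), H = (0, 1), L = (4, 5) — the answer is frame-independent, so this choice is without loss of generality.
1. P is the centroid of triangle LFH ⇒ P = (4/3, 2)
2. K is the centroid of triangle HFP ⇒ K = (4/9, 1)
3. M lies on line PF with PM:MF = 3:4 ⇒ M = (16/21, 8/7)
4. U is the centroid of triangle KHM ⇒ U = (76/189, 22/21)
5. E is the intersection of line AK and line LH ⇒ E = (2/7, 9/7)
2·[UFH] = -76/189, 2·[KLE] = 104/63
[UFH]:[KLE] = -76/189:104/63 = -19/78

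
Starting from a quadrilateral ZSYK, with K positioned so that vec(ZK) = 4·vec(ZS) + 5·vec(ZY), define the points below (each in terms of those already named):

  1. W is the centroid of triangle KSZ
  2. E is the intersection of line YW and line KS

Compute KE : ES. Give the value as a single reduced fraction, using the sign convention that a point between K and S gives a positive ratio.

Choose coordinates Z = (0, 0), S = (1, 0), Y = (0, 1), K = (4, 5).
1. W is the centroid of triangle KSZ ⇒ W = (5/3, 5/3)
2. E is the intersection of line YW and line KS ⇒ E = (40/19, 35/19)
E = K + t·(S−K) with t = 12/19, so KE:ES = t:(1−t) = 12/19:7/19

KE:ES = 12/7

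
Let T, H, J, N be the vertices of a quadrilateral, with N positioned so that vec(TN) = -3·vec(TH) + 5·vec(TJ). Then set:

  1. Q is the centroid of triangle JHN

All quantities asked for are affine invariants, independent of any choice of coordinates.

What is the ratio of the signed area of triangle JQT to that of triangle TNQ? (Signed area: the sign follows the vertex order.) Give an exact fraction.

Assign T = (0, 0), H = (1, 0), J = (0, 1), N = (-3, 5) — the answer is frame-independent, so this choice is without loss of generality.
1. Q is the centroid of triangle JHN ⇒ Q = (-2/3, 2)
2·[JQT] = 2/3, 2·[TNQ] = -8/3
[JQT]:[TNQ] = 2/3:-8/3 = -1/4

[JQT]:[TNQ] = -1/4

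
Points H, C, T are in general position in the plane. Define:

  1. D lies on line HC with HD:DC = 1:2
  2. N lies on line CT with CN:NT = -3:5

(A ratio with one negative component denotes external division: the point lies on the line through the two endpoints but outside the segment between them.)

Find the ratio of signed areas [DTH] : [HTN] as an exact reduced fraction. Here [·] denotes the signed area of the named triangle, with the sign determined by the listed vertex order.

Set H = (0, 0), C = (1, 0), T = (0, 1); any affine frame gives the same invariant.
1. D lies on line HC with HD:DC = 1:2 ⇒ D = (1/3, 0)
2. N lies on line CT with CN:NT = -3:5 ⇒ N = (5/2, -3/2)
2·[DTH] = 1/3, 2·[HTN] = -5/2
[DTH]:[HTN] = 1/3:-5/2 = -2/15

[DTH]:[HTN] = -2/15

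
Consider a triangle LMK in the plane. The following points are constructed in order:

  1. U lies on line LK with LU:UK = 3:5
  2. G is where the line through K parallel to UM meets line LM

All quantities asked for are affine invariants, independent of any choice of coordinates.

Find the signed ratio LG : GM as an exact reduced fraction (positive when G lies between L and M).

Assign L = (0, 0), M = (1, 0), K = (0, 1) — the answer is frame-independent, so this choice is without loss of generality.
1. U lies on line LK with LU:UK = 3:5 ⇒ U = (0, 3/8)
2. G is where the line through K parallel to UM meets line LM ⇒ G = (8/3, 0)
G = L + t·(M−L) with t = 8/3, so LG:GM = t:(1−t) = 8/3:-5/3

LG:GM = -8/5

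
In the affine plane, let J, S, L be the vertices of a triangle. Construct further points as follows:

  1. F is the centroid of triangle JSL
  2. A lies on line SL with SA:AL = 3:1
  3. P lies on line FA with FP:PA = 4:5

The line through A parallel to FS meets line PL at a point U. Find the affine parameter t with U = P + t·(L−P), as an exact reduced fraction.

Set J = (0, 0), S = (1, 0), L = (0, 1); any affine frame gives the same invariant.
1. F is the centroid of triangle JSL ⇒ F = (1/3, 1/3)
2. A lies on line SL with SA:AL = 3:1 ⇒ A = (1/4, 3/4)
3. P lies on line FA with FP:PA = 4:5 ⇒ P = (8/27, 14/27)
through A parallel to FS: direction (2/3, -1/3); meets PL at U = (1/9, 59/72)
U = P + t·(L−P) with t = 5/8

t = 5/8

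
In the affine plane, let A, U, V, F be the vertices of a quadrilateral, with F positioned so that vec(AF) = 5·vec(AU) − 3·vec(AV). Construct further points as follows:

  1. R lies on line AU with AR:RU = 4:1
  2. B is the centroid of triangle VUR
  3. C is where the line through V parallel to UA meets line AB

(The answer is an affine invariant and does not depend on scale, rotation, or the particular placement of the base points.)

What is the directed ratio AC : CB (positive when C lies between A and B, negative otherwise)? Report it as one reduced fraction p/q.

Work in coordinates with A = (0, 0), U = (1, 0), V = (0, 1), F = (5, -3).
1. R lies on line AU with AR:RU = 4:1 ⇒ R = (4/5, 0)
2. B is the centroid of triangle VUR ⇒ B = (3/5, 1/3)
3. C is where the line through V parallel to UA meets line AB ⇒ C = (9/5, 1)
C = A + t·(B−A) with t = 3, so AC:CB = t:(1−t) = 3:-2

AC:CB = -3/2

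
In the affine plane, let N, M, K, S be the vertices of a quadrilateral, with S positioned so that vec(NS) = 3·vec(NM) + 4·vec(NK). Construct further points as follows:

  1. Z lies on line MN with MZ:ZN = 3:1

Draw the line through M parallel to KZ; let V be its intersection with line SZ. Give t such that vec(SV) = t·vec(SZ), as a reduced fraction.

Choose coordinates N = (0, 0), M = (1, 0), K = (0, 1), S = (3, 4).
1. Z lies on line MN with MZ:ZN = 3:1 ⇒ Z = (1/4, 0)
through M parallel to KZ: direction (1/4, -1); meets SZ at V = (4/5, 4/5)
V = S + t·(Z−S) with t = 4/5

t = 4/5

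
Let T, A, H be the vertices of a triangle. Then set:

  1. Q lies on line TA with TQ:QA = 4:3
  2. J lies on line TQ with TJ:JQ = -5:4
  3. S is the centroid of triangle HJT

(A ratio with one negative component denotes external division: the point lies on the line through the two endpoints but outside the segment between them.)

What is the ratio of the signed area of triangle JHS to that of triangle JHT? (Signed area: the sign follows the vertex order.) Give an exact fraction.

[JHS]:[JHT] = 1/3

Choose coordinates T = (0, 0), A = (1, 0), H = (0, 1).
1. Q lies on line TA with TQ:QA = 4:3 ⇒ Q = (4/7, 0)
2. J lies on line TQ with TJ:JQ = -5:4 ⇒ J = (20/7, 0)
3. S is the centroid of triangle HJT ⇒ S = (20/21, 1/3)
2·[JHS] = 20/21, 2·[JHT] = 20/7
[JHS]:[JHT] = 20/21:20/7 = 1/3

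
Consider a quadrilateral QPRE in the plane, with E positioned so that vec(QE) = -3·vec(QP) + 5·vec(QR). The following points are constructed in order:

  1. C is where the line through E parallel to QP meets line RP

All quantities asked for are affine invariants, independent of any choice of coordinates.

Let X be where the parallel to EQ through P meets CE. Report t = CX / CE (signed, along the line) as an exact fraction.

t = 2

Work in coordinates with Q = (0, 0), P = (1, 0), R = (0, 1), E = (-3, 5).
1. C is where the line through E parallel to QP meets line RP ⇒ C = (-4, 5)
through P parallel to EQ: direction (3, -5); meets CE at X = (-2, 5)
X = C + t·(E−C) with t = 2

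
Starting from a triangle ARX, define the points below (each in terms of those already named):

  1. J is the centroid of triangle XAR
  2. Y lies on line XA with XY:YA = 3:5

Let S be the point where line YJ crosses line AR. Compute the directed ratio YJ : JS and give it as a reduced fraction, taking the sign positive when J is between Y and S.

YJ:JS = 7/8

Work in coordinates with A = (0, 0), R = (1, 0), X = (0, 1).
1. J is the centroid of triangle XAR ⇒ J = (1/3, 1/3)
2. Y lies on line XA with XY:YA = 3:5 ⇒ Y = (0, 5/8)
line YJ meets AR at S = (5/7, 0)
J = Y + t·(S−Y) with t = 7/15, so YJ:JS = 7/15:8/15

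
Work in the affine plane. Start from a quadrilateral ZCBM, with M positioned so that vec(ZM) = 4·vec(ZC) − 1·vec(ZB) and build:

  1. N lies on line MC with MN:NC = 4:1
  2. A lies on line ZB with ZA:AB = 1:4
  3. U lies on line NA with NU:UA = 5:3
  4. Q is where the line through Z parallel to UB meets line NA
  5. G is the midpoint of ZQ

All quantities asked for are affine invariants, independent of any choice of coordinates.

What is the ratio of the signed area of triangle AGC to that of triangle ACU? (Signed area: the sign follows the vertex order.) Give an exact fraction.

Set Z = (0, 0), C = (1, 0), B = (0, 1), M = (4, -1); any affine frame gives the same invariant.
1. N lies on line MC with MN:NC = 4:1 ⇒ N = (8/5, -1/5)
2. A lies on line ZB with ZA:AB = 1:4 ⇒ A = (0, 1/5)
3. U lies on line NA with NU:UA = 5:3 ⇒ U = (3/5, 1/20)
4. Q is where the line through Z parallel to UB meets line NA ⇒ Q = (-3/20, 19/80)
5. G is the midpoint of ZQ ⇒ G = (-3/40, 19/160)
2·[AGC] = 77/800, 2·[ACU] = -3/100
[AGC]:[ACU] = 77/800:-3/100 = -77/24

[AGC]:[ACU] = -77/24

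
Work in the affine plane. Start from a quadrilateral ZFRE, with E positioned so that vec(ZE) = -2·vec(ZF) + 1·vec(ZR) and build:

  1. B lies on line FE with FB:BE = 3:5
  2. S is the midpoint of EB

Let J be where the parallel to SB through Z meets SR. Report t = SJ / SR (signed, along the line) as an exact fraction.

t = -1/2

Choose coordinates Z = (0, 0), F = (1, 0), R = (0, 1), E = (-2, 1).
1. B lies on line FE with FB:BE = 3:5 ⇒ B = (-1/8, 3/8)
2. S is the midpoint of EB ⇒ S = (-17/16, 11/16)
through Z parallel to SB: direction (15/16, -5/16); meets SR at J = (-51/32, 17/32)
J = S + t·(R−S) with t = -1/2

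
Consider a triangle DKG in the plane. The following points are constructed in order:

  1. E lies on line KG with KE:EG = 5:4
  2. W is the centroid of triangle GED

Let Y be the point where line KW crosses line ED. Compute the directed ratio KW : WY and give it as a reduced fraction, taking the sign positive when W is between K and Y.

Assign D = (0, 0), K = (1, 0), G = (0, 1) — the answer is frame-independent, so this choice is without loss of generality.
1. E lies on line KG with KE:EG = 5:4 ⇒ E = (4/9, 5/9)
2. W is the centroid of triangle GED ⇒ W = (4/27, 14/27)
line KW meets ED at Y = (56/171, 70/171)
W = K + t·(Y−K) with t = 19/15, so KW:WY = 19/15:-4/15

KW:WY = -19/4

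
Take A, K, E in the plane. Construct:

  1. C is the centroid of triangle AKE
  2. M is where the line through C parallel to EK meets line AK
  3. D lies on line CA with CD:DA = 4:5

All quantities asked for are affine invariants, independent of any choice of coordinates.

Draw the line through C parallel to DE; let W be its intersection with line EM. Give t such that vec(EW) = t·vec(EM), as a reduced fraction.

t = 12/29

Choose coordinates A = (0, 0), K = (1, 0), E = (0, 1).
1. C is the centroid of triangle AKE ⇒ C = (1/3, 1/3)
2. M is where the line through C parallel to EK meets line AK ⇒ M = (2/3, 0)
3. D lies on line CA with CD:DA = 4:5 ⇒ D = (5/27, 5/27)
through C parallel to DE: direction (-5/27, 22/27); meets EM at W = (8/29, 17/29)
W = E + t·(M−E) with t = 12/29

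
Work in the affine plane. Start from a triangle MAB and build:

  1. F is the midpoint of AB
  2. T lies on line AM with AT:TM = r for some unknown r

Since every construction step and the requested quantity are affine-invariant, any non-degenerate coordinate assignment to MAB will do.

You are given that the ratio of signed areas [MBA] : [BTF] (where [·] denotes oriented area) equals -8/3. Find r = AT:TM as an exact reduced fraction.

r = 3

Work in coordinates with M = (0, 0), A = (1, 0), B = (0, 1).
1. F is the midpoint of AB ⇒ F = (1/2, 1/2)
2. With AT:TM = r, write λ = r/(r+1) so T = A + λ·(M−A); T is affine-linear in λ
Every point depending on T is an affine combination of T and λ-independent points, so each such coordinate is linear in λ; the λ² term in each signed area is a multiple of (M−A)×(M−A) = 0, so 2·[MBA] and 2·[BTF] are each linear in λ. Evaluating at λ=0 and λ=1:
  2·[MBA] = -1,   2·[BTF] = 1/2·λ
So [MBA]:[BTF] = (-1) / (1/2·λ). Setting this equal to -8/3:
  -1 = -8/3·(1/2·λ)  ⇒  λ = 3/4
Then r = λ/(1−λ) = (3/4)/(1/4) = 3. Check: with r = 3, T = (1/4, 0) and [MBA]:[BTF] = -8/3 as required.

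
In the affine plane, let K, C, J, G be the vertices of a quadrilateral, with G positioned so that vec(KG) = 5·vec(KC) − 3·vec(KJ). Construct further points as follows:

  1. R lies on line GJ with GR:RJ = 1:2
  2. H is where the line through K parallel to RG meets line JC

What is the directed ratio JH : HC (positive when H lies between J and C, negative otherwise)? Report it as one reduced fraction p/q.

Choose coordinates K = (0, 0), C = (1, 0), J = (0, 1), G = (5, -3).
1. R lies on line GJ with GR:RJ = 1:2 ⇒ R = (10/3, -5/3)
2. H is where the line through K parallel to RG meets line JC ⇒ H = (5, -4)
H = J + t·(C−J) with t = 5, so JH:HC = t:(1−t) = 5:-4

JH:HC = -5/4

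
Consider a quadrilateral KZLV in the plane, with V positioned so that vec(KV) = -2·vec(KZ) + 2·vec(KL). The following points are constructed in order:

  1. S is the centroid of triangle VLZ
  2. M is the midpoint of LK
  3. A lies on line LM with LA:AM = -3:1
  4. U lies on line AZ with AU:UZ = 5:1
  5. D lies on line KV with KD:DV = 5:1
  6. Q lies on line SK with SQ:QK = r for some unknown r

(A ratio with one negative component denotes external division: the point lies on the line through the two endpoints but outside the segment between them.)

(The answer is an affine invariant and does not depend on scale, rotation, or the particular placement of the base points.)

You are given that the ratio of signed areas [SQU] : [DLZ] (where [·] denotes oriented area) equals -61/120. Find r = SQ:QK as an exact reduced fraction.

Work in coordinates with K = (0, 0), Z = (1, 0), L = (0, 1), V = (-2, 2).
1. S is the centroid of triangle VLZ ⇒ S = (-1/3, 1)
2. M is the midpoint of LK ⇒ M = (0, 1/2)
3. A lies on line LM with LA:AM = -3:1 ⇒ A = (0, 1/4)
4. U lies on line AZ with AU:UZ = 5:1 ⇒ U = (5/6, 1/24)
5. D lies on line KV with KD:DV = 5:1 ⇒ D = (-5/3, 5/3)
6. With SQ:QK = r, write λ = r/(r+1) so Q = S + λ·(K−S); Q is affine-linear in λ
Every point depending on Q is an affine combination of Q and λ-independent points, so each such coordinate is linear in λ; the λ² term in each signed area is a multiple of (K−S)×(K−S) = 0, so 2·[SQU] and 2·[DLZ] are each linear in λ. Evaluating at λ=0 and λ=1:
  2·[SQU] = 61/72·λ,   2·[DLZ] = -1
So [SQU]:[DLZ] = (61/72·λ) / (-1). Setting this equal to -61/120:
  61/72·λ = -61/120·(-1)  ⇒  λ = 3/5
Then r = λ/(1−λ) = (3/5)/(2/5) = 3/2. Check: with r = 3/2, Q = (-2/15, 2/5) and [SQU]:[DLZ] = -61/120 as required.

r = 3/2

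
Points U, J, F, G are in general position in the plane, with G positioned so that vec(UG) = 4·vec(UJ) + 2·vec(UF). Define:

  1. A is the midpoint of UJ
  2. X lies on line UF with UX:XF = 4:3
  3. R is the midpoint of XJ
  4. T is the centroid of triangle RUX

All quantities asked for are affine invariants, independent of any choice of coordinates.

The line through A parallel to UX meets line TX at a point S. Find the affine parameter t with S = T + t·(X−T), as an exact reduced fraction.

Work in coordinates with U = (0, 0), J = (1, 0), F = (0, 1), G = (4, 2).
1. A is the midpoint of UJ ⇒ A = (1/2, 0)
2. X lies on line UF with UX:XF = 4:3 ⇒ X = (0, 4/7)
3. R is the midpoint of XJ ⇒ R = (1/2, 2/7)
4. T is the centroid of triangle RUX ⇒ T = (1/6, 2/7)
through A parallel to UX: direction (0, 4/7); meets TX at S = (1/2, -2/7)
S = T + t·(X−T) with t = -2

t = -2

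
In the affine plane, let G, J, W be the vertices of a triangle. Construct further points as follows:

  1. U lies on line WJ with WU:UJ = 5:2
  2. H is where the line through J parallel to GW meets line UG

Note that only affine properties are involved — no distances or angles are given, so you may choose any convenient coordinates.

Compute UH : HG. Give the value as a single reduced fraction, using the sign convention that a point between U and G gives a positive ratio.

Set G = (0, 0), J = (1, 0), W = (0, 1); any affine frame gives the same invariant.
1. U lies on line WJ with WU:UJ = 5:2 ⇒ U = (5/7, 2/7)
2. H is where the line through J parallel to GW meets line UG ⇒ H = (1, 2/5)
H = U + t·(G−U) with t = -2/5, so UH:HG = t:(1−t) = -2/5:7/5

UH:HG = -2/7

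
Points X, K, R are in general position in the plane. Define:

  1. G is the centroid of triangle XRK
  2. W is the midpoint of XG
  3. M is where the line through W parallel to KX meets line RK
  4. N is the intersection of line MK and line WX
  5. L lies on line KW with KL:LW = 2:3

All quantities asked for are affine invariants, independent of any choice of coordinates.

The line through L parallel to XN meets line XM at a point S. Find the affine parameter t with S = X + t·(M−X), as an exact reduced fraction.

t = 9/10

Set X = (0, 0), K = (1, 0), R = (0, 1); any affine frame gives the same invariant.
1. G is the centroid of triangle XRK ⇒ G = (1/3, 1/3)
2. W is the midpoint of XG ⇒ W = (1/6, 1/6)
3. M is where the line through W parallel to KX meets line RK ⇒ M = (5/6, 1/6)
4. N is the intersection of line MK and line WX ⇒ N = (1/2, 1/2)
5. L lies on line KW with KL:LW = 2:3 ⇒ L = (2/3, 1/15)
through L parallel to XN: direction (1/2, 1/2); meets XM at S = (3/4, 3/20)
S = X + t·(M−X) with t = 9/10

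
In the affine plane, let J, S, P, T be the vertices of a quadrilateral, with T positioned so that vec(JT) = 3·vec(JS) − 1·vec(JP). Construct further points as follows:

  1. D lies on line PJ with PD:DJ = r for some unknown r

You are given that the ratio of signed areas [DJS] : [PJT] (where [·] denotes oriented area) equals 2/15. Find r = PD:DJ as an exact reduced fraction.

r = 3/2

Set J = (0, 0), S = (1, 0), P = (0, 1), T = (3, -1); any affine frame gives the same invariant.
1. With PD:DJ = r, write λ = r/(r+1) so D = P + λ·(J−P); D is affine-linear in λ
Every point depending on D is an affine combination of D and λ-independent points, so each such coordinate is linear in λ; the λ² term in each signed area is a multiple of (J−P)×(J−P) = 0, so 2·[DJS] and 2·[PJT] are each linear in λ. Evaluating at λ=0 and λ=1:
  2·[DJS] = −λ + 1,   2·[PJT] = 3
So [DJS]:[PJT] = (−λ + 1) / (3). Setting this equal to 2/15:
  −λ + 1 = 2/15·(3)  ⇒  λ = 3/5
Then r = λ/(1−λ) = (3/5)/(2/5) = 3/2. Check: with r = 3/2, D = (0, 2/5) and [DJS]:[PJT] = 2/15 as required.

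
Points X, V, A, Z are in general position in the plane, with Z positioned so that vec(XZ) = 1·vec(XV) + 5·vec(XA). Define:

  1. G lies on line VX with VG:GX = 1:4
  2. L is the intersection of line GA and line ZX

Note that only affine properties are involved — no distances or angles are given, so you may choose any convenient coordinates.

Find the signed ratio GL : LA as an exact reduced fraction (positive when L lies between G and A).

GL:LA = 4

Assign X = (0, 0), V = (1, 0), A = (0, 1), Z = (1, 5) — the answer is frame-independent, so this choice is without loss of generality.
1. G lies on line VX with VG:GX = 1:4 ⇒ G = (4/5, 0)
2. L is the intersection of line GA and line ZX ⇒ L = (4/25, 4/5)
L = G + t·(A−G) with t = 4/5, so GL:LA = t:(1−t) = 4/5:1/5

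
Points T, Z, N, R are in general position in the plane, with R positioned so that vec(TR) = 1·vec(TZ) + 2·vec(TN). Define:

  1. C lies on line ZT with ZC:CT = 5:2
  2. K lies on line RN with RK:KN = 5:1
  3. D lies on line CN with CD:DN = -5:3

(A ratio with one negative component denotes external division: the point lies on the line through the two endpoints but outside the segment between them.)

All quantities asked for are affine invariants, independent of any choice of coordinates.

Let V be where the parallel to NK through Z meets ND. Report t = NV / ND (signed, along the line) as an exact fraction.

t = -28/27

Choose coordinates T = (0, 0), Z = (1, 0), N = (0, 1), R = (1, 2).
1. C lies on line ZT with ZC:CT = 5:2 ⇒ C = (2/7, 0)
2. K lies on line RN with RK:KN = 5:1 ⇒ K = (1/6, 7/6)
3. D lies on line CN with CD:DN = -5:3 ⇒ D = (-3/7, 5/2)
through Z parallel to NK: direction (1/6, 1/6); meets ND at V = (4/9, -5/9)
V = N + t·(D−N) with t = -28/27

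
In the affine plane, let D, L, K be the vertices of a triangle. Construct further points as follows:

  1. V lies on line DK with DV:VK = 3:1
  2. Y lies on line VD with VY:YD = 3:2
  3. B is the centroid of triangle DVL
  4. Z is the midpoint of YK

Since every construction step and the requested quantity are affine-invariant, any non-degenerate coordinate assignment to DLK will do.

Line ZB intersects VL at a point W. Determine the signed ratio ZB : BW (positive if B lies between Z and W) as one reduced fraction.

ZB:BW = -3/5

Choose coordinates D = (0, 0), L = (1, 0), K = (0, 1).
1. V lies on line DK with DV:VK = 3:1 ⇒ V = (0, 3/4)
2. Y lies on line VD with VY:YD = 3:2 ⇒ Y = (0, 3/10)
3. B is the centroid of triangle DVL ⇒ B = (1/3, 1/4)
4. Z is the midpoint of YK ⇒ Z = (0, 13/20)
line ZB meets VL at W = (-2/9, 11/12)
B = Z + t·(W−Z) with t = -3/2, so ZB:BW = -3/2:5/2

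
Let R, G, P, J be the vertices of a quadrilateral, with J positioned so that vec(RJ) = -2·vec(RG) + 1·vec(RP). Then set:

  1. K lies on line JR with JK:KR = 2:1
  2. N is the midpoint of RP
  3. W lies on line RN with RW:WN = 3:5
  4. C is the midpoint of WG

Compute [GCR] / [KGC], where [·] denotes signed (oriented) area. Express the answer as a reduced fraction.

Assign R = (0, 0), G = (1, 0), P = (0, 1), J = (-2, 1) — the answer is frame-independent, so this choice is without loss of generality.
1. K lies on line JR with JK:KR = 2:1 ⇒ K = (-2/3, 1/3)
2. N is the midpoint of RP ⇒ N = (0, 1/2)
3. W lies on line RN with RW:WN = 3:5 ⇒ W = (0, 3/16)
4. C is the midpoint of WG ⇒ C = (1/2, 3/32)
2·[GCR] = 3/32, 2·[KGC] = -1/96
[GCR]:[KGC] = 3/32:-1/96 = -9

[GCR]:[KGC] = -9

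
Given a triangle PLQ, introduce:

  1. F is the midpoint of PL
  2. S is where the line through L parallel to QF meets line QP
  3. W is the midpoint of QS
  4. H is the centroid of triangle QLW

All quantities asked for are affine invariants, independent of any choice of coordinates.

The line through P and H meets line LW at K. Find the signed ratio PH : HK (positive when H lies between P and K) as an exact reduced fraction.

Work in coordinates with P = (0, 0), L = (1, 0), Q = (0, 1).
1. F is the midpoint of PL ⇒ F = (1/2, 0)
2. S is where the line through L parallel to QF meets line QP ⇒ S = (0, 2)
3. W is the midpoint of QS ⇒ W = (0, 3/2)
4. H is the centroid of triangle QLW ⇒ H = (1/3, 5/6)
line PH meets LW at K = (3/8, 15/16)
H = P + t·(K−P) with t = 8/9, so PH:HK = 8/9:1/9

PH:HK = 8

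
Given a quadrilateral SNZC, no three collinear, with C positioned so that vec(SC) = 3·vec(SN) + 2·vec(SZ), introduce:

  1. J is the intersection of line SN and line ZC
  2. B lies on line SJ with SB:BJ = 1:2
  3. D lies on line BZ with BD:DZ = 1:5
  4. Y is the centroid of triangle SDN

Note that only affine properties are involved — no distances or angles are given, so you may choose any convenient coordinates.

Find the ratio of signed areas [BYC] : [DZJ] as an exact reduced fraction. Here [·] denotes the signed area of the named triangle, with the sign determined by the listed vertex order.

Work in coordinates with S = (0, 0), N = (1, 0), Z = (0, 1), C = (3, 2).
1. J is the intersection of line SN and line ZC ⇒ J = (-3, 0)
2. B lies on line SJ with SB:BJ = 1:2 ⇒ B = (-1, 0)
3. D lies on line BZ with BD:DZ = 1:5 ⇒ D = (-5/6, 1/6)
4. Y is the centroid of triangle SDN ⇒ Y = (1/18, 1/18)
2·[BYC] = 17/9, 2·[DZJ] = 5/3
[BYC]:[DZJ] = 17/9:5/3 = 17/15

[BYC]:[DZJ] = 17/15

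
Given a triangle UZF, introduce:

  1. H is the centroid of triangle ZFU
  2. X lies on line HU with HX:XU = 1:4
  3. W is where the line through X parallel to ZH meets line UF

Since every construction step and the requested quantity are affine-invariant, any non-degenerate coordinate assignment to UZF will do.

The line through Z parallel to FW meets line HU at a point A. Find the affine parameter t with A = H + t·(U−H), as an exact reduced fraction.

t = -2

Choose coordinates U = (0, 0), Z = (1, 0), F = (0, 1).
1. H is the centroid of triangle ZFU ⇒ H = (1/3, 1/3)
2. X lies on line HU with HX:XU = 1:4 ⇒ X = (4/15, 4/15)
3. W is where the line through X parallel to ZH meets line UF ⇒ W = (0, 2/5)
through Z parallel to FW: direction (0, -3/5); meets HU at A = (1, 1)
A = H + t·(U−H) with t = -2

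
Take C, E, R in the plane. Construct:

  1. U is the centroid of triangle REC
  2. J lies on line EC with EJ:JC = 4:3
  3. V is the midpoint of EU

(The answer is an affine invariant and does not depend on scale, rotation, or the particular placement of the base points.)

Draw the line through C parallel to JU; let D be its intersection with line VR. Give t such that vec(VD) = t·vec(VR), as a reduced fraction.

t = 5/3

Work in coordinates with C = (0, 0), E = (1, 0), R = (0, 1).
1. U is the centroid of triangle REC ⇒ U = (1/3, 1/3)
2. J lies on line EC with EJ:JC = 4:3 ⇒ J = (3/7, 0)
3. V is the midpoint of EU ⇒ V = (2/3, 1/6)
through C parallel to JU: direction (-2/21, 1/3); meets VR at D = (-4/9, 14/9)
D = V + t·(R−V) with t = 5/3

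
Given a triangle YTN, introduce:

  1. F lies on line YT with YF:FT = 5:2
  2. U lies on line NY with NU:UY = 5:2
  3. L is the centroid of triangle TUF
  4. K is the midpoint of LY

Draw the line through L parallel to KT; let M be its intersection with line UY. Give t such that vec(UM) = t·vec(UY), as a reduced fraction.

Set Y = (0, 0), T = (1, 0), N = (0, 1); any affine frame gives the same invariant.
1. F lies on line YT with YF:FT = 5:2 ⇒ F = (5/7, 0)
2. U lies on line NY with NU:UY = 5:2 ⇒ U = (0, 2/7)
3. L is the centroid of triangle TUF ⇒ L = (4/7, 2/21)
4. K is the midpoint of LY ⇒ K = (2/7, 1/21)
through L parallel to KT: direction (5/7, -1/21); meets UY at M = (0, 2/15)
M = U + t·(Y−U) with t = 8/15

t = 8/15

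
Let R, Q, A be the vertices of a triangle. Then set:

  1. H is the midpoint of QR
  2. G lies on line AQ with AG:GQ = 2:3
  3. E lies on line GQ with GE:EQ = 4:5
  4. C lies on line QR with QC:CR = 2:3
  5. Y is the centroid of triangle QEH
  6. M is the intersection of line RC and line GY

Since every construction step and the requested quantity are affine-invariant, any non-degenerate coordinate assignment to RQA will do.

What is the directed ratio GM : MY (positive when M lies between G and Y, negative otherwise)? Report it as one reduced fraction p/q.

GM:MY = -27/5

Choose coordinates R = (0, 0), Q = (1, 0), A = (0, 1).
1. H is the midpoint of QR ⇒ H = (1/2, 0)
2. G lies on line AQ with AG:GQ = 2:3 ⇒ G = (2/5, 3/5)
3. E lies on line GQ with GE:EQ = 4:5 ⇒ E = (2/3, 1/3)
4. C lies on line QR with QC:CR = 2:3 ⇒ C = (3/5, 0)
5. Y is the centroid of triangle QEH ⇒ Y = (13/18, 1/9)
6. M is the intersection of line RC and line GY ⇒ M = (35/44, 0)
M = G + t·(Y−G) with t = 27/22, so GM:MY = t:(1−t) = 27/22:-5/22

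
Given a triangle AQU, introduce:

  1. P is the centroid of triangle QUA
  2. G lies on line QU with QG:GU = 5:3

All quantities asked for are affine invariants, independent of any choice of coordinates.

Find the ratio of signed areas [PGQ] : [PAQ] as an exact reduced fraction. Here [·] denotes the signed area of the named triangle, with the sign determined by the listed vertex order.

Assign A = (0, 0), Q = (1, 0), U = (0, 1) — the answer is frame-independent, so this choice is without loss of generality.
1. P is the centroid of triangle QUA ⇒ P = (1/3, 1/3)
2. G lies on line QU with QG:GU = 5:3 ⇒ G = (3/8, 5/8)
2·[PGQ] = -5/24, 2·[PAQ] = 1/3
[PGQ]:[PAQ] = -5/24:1/3 = -5/8

[PGQ]:[PAQ] = -5/8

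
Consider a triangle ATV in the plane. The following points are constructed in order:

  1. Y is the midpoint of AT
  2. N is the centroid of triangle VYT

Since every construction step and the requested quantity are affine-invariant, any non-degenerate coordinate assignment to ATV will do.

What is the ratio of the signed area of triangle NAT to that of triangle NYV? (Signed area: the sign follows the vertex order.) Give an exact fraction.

[NAT]:[NYV] = -2

Work in coordinates with A = (0, 0), T = (1, 0), V = (0, 1).
1. Y is the midpoint of AT ⇒ Y = (1/2, 0)
2. N is the centroid of triangle VYT ⇒ N = (1/2, 1/3)
2·[NAT] = 1/3, 2·[NYV] = -1/6
[NAT]:[NYV] = 1/3:-1/6 = -2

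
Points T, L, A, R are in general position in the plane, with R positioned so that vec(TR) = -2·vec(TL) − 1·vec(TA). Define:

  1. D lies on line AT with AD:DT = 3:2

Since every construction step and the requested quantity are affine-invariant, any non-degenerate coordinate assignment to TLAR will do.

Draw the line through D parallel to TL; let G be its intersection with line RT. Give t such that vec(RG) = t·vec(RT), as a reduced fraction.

Assign T = (0, 0), L = (1, 0), A = (0, 1), R = (-2, -1) — the answer is frame-independent, so this choice is without loss of generality.
1. D lies on line AT with AD:DT = 3:2 ⇒ D = (0, 2/5)
through D parallel to TL: direction (1, 0); meets RT at G = (4/5, 2/5)
G = R + t·(T−R) with t = 7/5

t = 7/5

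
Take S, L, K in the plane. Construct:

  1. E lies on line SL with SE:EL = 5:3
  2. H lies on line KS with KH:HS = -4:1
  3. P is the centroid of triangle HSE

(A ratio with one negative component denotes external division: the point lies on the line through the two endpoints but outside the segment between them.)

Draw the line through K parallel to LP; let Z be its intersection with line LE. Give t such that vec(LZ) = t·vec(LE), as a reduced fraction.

Set S = (0, 0), L = (1, 0), K = (0, 1); any affine frame gives the same invariant.
1. E lies on line SL with SE:EL = 5:3 ⇒ E = (5/8, 0)
2. H lies on line KS with KH:HS = -4:1 ⇒ H = (0, -1/3)
3. P is the centroid of triangle HSE ⇒ P = (5/24, -1/9)
through K parallel to LP: direction (-19/24, -1/9); meets LE at Z = (-57/8, 0)
Z = L + t·(E−L) with t = 65/3

t = 65/3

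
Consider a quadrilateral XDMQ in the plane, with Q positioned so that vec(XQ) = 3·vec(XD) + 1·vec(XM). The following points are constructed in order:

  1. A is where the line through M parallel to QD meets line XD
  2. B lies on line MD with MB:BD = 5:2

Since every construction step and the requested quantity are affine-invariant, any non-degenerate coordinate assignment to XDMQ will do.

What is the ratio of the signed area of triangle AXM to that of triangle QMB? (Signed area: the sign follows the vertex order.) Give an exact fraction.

Choose coordinates X = (0, 0), D = (1, 0), M = (0, 1), Q = (3, 1).
1. A is where the line through M parallel to QD meets line XD ⇒ A = (-2, 0)
2. B lies on line MD with MB:BD = 5:2 ⇒ B = (5/7, 2/7)
2·[AXM] = 2, 2·[QMB] = 15/7
[AXM]:[QMB] = 2:15/7 = 14/15

[AXM]:[QMB] = 14/15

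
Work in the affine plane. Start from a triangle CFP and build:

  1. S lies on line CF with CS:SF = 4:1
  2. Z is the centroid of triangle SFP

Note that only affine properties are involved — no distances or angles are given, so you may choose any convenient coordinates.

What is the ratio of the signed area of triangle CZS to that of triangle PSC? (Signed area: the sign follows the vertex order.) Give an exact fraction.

Set C = (0, 0), F = (1, 0), P = (0, 1); any affine frame gives the same invariant.
1. S lies on line CF with CS:SF = 4:1 ⇒ S = (4/5, 0)
2. Z is the centroid of triangle SFP ⇒ Z = (3/5, 1/3)
2·[CZS] = -4/15, 2·[PSC] = -4/5
[CZS]:[PSC] = -4/15:-4/5 = 1/3

[CZS]:[PSC] = 1/3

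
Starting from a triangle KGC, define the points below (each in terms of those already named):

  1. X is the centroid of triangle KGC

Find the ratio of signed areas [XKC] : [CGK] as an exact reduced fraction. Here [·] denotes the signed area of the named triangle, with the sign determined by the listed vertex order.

Work in coordinates with K = (0, 0), G = (1, 0), C = (0, 1).
1. X is the centroid of triangle KGC ⇒ X = (1/3, 1/3)
2·[XKC] = -1/3, 2·[CGK] = -1
[XKC]:[CGK] = -1/3:-1 = 1/3

[XKC]:[CGK] = 1/3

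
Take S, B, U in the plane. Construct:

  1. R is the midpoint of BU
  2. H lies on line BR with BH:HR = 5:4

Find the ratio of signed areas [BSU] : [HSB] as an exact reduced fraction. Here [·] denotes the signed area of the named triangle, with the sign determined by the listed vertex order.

[BSU]:[HSB] = -18/5

Work in coordinates with S = (0, 0), B = (1, 0), U = (0, 1).
1. R is the midpoint of BU ⇒ R = (1/2, 1/2)
2. H lies on line BR with BH:HR = 5:4 ⇒ H = (13/18, 5/18)
2·[BSU] = -1, 2·[HSB] = 5/18
[BSU]:[HSB] = -1:5/18 = -18/5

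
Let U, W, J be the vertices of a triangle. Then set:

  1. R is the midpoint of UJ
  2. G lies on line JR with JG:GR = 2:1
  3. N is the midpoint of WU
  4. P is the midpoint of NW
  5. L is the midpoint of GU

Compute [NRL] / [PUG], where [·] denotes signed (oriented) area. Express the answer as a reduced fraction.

Assign U = (0, 0), W = (1, 0), J = (0, 1) — the answer is frame-independent, so this choice is without loss of generality.
1. R is the midpoint of UJ ⇒ R = (0, 1/2)
2. G lies on line JR with JG:GR = 2:1 ⇒ G = (0, 2/3)
3. N is the midpoint of WU ⇒ N = (1/2, 0)
4. P is the midpoint of NW ⇒ P = (3/4, 0)
5. L is the midpoint of GU ⇒ L = (0, 1/3)
2·[NRL] = 1/12, 2·[PUG] = -1/2
[NRL]:[PUG] = 1/12:-1/2 = -1/6

[NRL]:[PUG] = -1/6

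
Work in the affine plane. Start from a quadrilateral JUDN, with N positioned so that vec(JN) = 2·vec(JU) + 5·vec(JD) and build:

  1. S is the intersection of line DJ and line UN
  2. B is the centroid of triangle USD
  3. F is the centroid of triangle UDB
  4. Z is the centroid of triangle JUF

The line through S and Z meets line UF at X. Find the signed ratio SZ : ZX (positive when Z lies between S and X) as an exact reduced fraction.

Set J = (0, 0), U = (1, 0), D = (0, 1), N = (2, 5); any affine frame gives the same invariant.
1. S is the intersection of line DJ and line UN ⇒ S = (0, -5)
2. B is the centroid of triangle USD ⇒ B = (1/3, -4/3)
3. F is the centroid of triangle UDB ⇒ F = (4/9, -1/9)
4. Z is the centroid of triangle JUF ⇒ Z = (13/27, -1/27)
line SZ meets UF at X = (104/219, -23/219)
Z = S + t·(X−S) with t = 73/72, so SZ:ZX = 73/72:-1/72

SZ:ZX = -73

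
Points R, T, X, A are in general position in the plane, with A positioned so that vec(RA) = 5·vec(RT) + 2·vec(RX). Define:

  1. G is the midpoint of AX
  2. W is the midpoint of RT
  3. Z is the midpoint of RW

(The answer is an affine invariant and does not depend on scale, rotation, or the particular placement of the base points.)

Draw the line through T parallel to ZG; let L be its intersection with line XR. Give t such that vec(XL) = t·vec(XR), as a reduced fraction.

Set R = (0, 0), T = (1, 0), X = (0, 1), A = (5, 2); any affine frame gives the same invariant.
1. G is the midpoint of AX ⇒ G = (5/2, 3/2)
2. W is the midpoint of RT ⇒ W = (1/2, 0)
3. Z is the midpoint of RW ⇒ Z = (1/4, 0)
through T parallel to ZG: direction (9/4, 3/2); meets XR at L = (0, -2/3)
L = X + t·(R−X) with t = 5/3

t = 5/3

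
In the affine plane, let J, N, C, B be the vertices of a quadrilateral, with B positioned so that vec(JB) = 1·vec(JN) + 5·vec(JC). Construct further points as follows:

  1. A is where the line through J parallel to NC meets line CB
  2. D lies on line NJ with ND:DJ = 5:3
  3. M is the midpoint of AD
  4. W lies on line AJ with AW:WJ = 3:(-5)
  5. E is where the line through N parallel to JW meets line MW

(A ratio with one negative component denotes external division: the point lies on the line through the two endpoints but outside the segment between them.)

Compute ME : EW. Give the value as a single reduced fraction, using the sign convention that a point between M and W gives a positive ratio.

ME:EW = -13/16

Assign J = (0, 0), N = (1, 0), C = (0, 1), B = (1, 5) — the answer is frame-independent, so this choice is without loss of generality.
1. A is where the line through J parallel to NC meets line CB ⇒ A = (-1/5, 1/5)
2. D lies on line NJ with ND:DJ = 5:3 ⇒ D = (3/8, 0)
3. M is the midpoint of AD ⇒ M = (7/80, 1/10)
4. W lies on line AJ with AW:WJ = 3:(-5) ⇒ W = (-1/2, 1/2)
5. E is where the line through N parallel to JW meets line MW ⇒ E = (79/30, -49/30)
E = M + t·(W−M) with t = -13/3, so ME:EW = t:(1−t) = -13/3:16/3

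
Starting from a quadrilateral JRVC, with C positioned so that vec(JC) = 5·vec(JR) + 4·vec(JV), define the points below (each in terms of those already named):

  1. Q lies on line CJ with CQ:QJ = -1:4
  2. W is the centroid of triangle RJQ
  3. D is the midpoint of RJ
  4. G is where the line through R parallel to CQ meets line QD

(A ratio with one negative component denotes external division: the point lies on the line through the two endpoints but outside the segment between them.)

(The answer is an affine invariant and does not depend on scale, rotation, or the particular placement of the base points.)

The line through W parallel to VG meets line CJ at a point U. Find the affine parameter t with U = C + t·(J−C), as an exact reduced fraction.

Set J = (0, 0), R = (1, 0), V = (0, 1), C = (5, 4); any affine frame gives the same invariant.
1. Q lies on line CJ with CQ:QJ = -1:4 ⇒ Q = (20/3, 16/3)
2. W is the centroid of triangle RJQ ⇒ W = (23/9, 16/9)
3. D is the midpoint of RJ ⇒ D = (1/2, 0)
4. G is where the line through R parallel to CQ meets line QD ⇒ G = (-17/3, -16/3)
through W parallel to VG: direction (-17/3, -19/3); meets CJ at U = (275/81, 220/81)
U = C + t·(J−C) with t = 26/81

t = 26/81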